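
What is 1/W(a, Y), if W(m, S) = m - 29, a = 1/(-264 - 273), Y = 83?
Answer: -537/15574 ≈ -0.034481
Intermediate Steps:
a = -1/537 (a = 1/(-537) = -1/537 ≈ -0.0018622)
W(m, S) = -29 + m
1/W(a, Y) = 1/(-29 - 1/537) = 1/(-15574/537) = -537/15574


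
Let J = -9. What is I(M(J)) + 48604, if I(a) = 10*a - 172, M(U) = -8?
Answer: 48352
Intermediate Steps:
I(a) = -172 + 10*a
I(M(J)) + 48604 = (-172 + 10*(-8)) + 48604 = (-172 - 80) + 48604 = -252 + 48604 = 48352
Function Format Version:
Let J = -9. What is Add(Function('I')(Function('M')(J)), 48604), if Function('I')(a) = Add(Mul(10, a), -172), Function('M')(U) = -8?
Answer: 48352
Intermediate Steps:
Function('I')(a) = Add(-172, Mul(10, a))
Add(Function('I')(Function('M')(J)), 48604) = Add(Add(-172, Mul(10, -8)), 48604) = Add(Add(-172, -80), 48604) = Add(-252, 48604) = 48352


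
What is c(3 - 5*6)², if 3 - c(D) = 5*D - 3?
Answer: 19881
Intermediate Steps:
c(D) = 6 - 5*D (c(D) = 3 - (5*D - 3) = 3 - (-3 + 5*D) = 3 + (3 - 5*D) = 6 - 5*D)
c(3 - 5*6)² = (6 - 5*(3 - 5*6))² = (6 - 5*(3 - 30))² = (6 - 5*(-27))² = (6 + 135)² = 141² = 19881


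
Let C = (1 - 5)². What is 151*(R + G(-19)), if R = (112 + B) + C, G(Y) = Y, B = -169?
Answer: -9060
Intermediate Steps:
C = 16 (C = (-4)² = 16)
R = -41 (R = (112 - 169) + 16 = -57 + 16 = -41)
151*(R + G(-19)) = 151*(-41 - 19) = 151*(-60) = -9060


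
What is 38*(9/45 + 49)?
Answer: 9348/5 ≈ 1869.6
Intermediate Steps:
38*(9/45 + 49) = 38*(9*(1/45) + 49) = 38*(⅕ + 49) = 38*(246/5) = 9348/5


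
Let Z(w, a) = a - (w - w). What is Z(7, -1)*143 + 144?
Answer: 1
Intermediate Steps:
Z(w, a) = a (Z(w, a) = a - 1*0 = a + 0 = a)
Z(7, -1)*143 + 144 = -1*143 + 144 = -143 + 144 = 1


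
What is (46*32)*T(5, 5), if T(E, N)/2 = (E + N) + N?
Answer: 44160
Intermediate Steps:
T(E, N) = 2*E + 4*N (T(E, N) = 2*((E + N) + N) = 2*(E + 2*N) = 2*E + 4*N)
(46*32)*T(5, 5) = (46*32)*(2*5 + 4*5) = 1472*(10 + 20) = 1472*30 = 44160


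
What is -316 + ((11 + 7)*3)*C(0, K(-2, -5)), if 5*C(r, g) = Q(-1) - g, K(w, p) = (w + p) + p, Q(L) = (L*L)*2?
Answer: -824/5 ≈ -164.80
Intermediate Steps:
Q(L) = 2*L² (Q(L) = L²*2 = 2*L²)
K(w, p) = w + 2*p (K(w, p) = (p + w) + p = w + 2*p)
C(r, g) = ⅖ - g/5 (C(r, g) = (2*(-1)² - g)/5 = (2*1 - g)/5 = (2 - g)/5 = ⅖ - g/5)
-316 + ((11 + 7)*3)*C(0, K(-2, -5)) = -316 + ((11 + 7)*3)*(⅖ - (-2 + 2*(-5))/5) = -316 + (18*3)*(⅖ - (-2 - 10)/5) = -316 + 54*(⅖ - ⅕*(-12)) = -316 + 54*(⅖ + 12/5) = -316 + 54*(14/5) = -316 + 756/5 = -824/5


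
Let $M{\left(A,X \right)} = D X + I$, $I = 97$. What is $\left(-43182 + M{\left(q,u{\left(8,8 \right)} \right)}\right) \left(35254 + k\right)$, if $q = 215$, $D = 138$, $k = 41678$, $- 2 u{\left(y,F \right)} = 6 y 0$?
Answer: $-3314615220$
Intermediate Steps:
$u{\left(y,F \right)} = 0$ ($u{\left(y,F \right)} = - \frac{6 y 0}{2} = \left(- \frac{1}{2}\right) 0 = 0$)
$M{\left(A,X \right)} = 97 + 138 X$ ($M{\left(A,X \right)} = 138 X + 97 = 97 + 138 X$)
$\left(-43182 + M{\left(q,u{\left(8,8 \right)} \right)}\right) \left(35254 + k\right) = \left(-43182 + \left(97 + 138 \cdot 0\right)\right) \left(35254 + 41678\right) = \left(-43182 + \left(97 + 0\right)\right) 76932 = \left(-43182 + 97\right) 76932 = \left(-43085\right) 76932 = -3314615220$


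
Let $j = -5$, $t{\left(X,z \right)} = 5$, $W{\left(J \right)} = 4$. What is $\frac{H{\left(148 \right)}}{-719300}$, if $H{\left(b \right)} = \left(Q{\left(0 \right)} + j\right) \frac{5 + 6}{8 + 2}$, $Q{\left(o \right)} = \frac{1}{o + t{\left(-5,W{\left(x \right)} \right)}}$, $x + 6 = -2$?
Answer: $\frac{33}{4495625} \approx 7.3405 \cdot 10^{-6}$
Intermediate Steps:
$x = -8$ ($x = -6 - 2 = -8$)
$Q{\left(o \right)} = \frac{1}{5 + o}$ ($Q{\left(o \right)} = \frac{1}{o + 5} = \frac{1}{5 + o}$)
$H{\left(b \right)} = - \frac{132}{25}$ ($H{\left(b \right)} = \left(\frac{1}{5 + 0} - 5\right) \frac{5 + 6}{8 + 2} = \left(\frac{1}{5} - 5\right) \frac{11}{10} = \left(\frac{1}{5} - 5\right) 11 \cdot \frac{1}{10} = \left(- \frac{24}{5}\right) \frac{11}{10} = - \frac{132}{25}$)
$\frac{H{\left(148 \right)}}{-719300} = - \frac{132}{25 \left(-719300\right)} = \left(- \frac{132}{25}\right) \left(- \frac{1}{719300}\right) = \frac{33}{4495625}$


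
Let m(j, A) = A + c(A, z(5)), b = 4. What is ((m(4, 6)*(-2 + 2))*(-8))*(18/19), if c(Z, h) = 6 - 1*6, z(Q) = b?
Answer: 0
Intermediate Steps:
z(Q) = 4
c(Z, h) = 0 (c(Z, h) = 6 - 6 = 0)
m(j, A) = A (m(j, A) = A + 0 = A)
((m(4, 6)*(-2 + 2))*(-8))*(18/19) = ((6*(-2 + 2))*(-8))*(18/19) = ((6*0)*(-8))*(18*(1/19)) = (0*(-8))*(18/19) = 0*(18/19) = 0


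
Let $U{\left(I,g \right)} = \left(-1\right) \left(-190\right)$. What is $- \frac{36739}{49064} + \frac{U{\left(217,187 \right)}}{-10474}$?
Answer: $- \frac{197063223}{256948168} \approx -0.76694$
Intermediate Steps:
$U{\left(I,g \right)} = 190$
$- \frac{36739}{49064} + \frac{U{\left(217,187 \right)}}{-10474} = - \frac{36739}{49064} + \frac{190}{-10474} = \left(-36739\right) \frac{1}{49064} + 190 \left(- \frac{1}{10474}\right) = - \frac{36739}{49064} - \frac{95}{5237} = - \frac{197063223}{256948168}$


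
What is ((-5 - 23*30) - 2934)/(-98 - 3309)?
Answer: 3629/3407 ≈ 1.0652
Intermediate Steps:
((-5 - 23*30) - 2934)/(-98 - 3309) = ((-5 - 690) - 2934)/(-3407) = (-695 - 2934)*(-1/3407) = -3629*(-1/3407) = 3629/3407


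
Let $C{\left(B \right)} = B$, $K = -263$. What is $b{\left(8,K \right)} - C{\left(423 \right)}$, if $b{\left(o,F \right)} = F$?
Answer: $-686$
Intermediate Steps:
$b{\left(8,K \right)} - C{\left(423 \right)} = -263 - 423 = -686$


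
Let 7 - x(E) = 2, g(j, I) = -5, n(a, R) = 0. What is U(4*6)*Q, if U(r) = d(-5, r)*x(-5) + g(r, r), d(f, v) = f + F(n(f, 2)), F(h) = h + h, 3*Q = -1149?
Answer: 11490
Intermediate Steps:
Q = -383 (Q = (⅓)*(-1149) = -383)
F(h) = 2*h
d(f, v) = f (d(f, v) = f + 2*0 = f + 0 = f)
x(E) = 5 (x(E) = 7 - 1*2 = 7 - 2 = 5)
U(r) = -30 (U(r) = -5*5 - 5 = -25 - 5 = -30)
U(4*6)*Q = -30*(-383) = 11490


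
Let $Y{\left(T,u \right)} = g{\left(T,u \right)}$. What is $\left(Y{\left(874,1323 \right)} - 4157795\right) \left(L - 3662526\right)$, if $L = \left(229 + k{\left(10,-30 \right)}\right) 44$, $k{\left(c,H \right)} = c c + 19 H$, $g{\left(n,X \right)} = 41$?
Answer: $15271970950020$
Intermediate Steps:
$Y{\left(T,u \right)} = 41$
$k{\left(c,H \right)} = c^{2} + 19 H$
$L = -10604$ ($L = \left(229 + \left(10^{2} + 19 \left(-30\right)\right)\right) 44 = \left(229 + \left(100 - 570\right)\right) 44 = \left(229 - 470\right) 44 = \left(-241\right) 44 = -10604$)
$\left(Y{\left(874,1323 \right)} - 4157795\right) \left(L - 3662526\right) = \left(41 - 4157795\right) \left(-10604 - 3662526\right) = \left(-4157754\right) \left(-3673130\right) = 15271970950020$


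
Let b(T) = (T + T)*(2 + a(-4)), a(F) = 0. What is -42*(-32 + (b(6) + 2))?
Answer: 252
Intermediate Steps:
b(T) = 4*T (b(T) = (T + T)*(2 + 0) = (2*T)*2 = 4*T)
-42*(-32 + (b(6) + 2)) = -42*(-32 + (4*6 + 2)) = -42*(-32 + (24 + 2)) = -42*(-32 + 26) = -42*(-6) = 252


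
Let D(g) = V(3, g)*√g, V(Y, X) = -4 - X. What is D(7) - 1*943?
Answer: -943 - 11*√7 ≈ -972.10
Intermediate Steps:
D(g) = √g*(-4 - g) (D(g) = (-4 - g)*√g = √g*(-4 - g))
D(7) - 1*943 = √7*(-4 - 1*7) - 1*943 = √7*(-4 - 7) - 943 = √7*(-11) - 943 = -11*√7 - 943 = -943 - 11*√7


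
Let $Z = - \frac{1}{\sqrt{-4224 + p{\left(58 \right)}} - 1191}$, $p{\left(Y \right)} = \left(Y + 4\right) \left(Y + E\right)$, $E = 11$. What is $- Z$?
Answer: $- \frac{397}{472809} - \frac{\sqrt{6}}{472809} \approx -0.00084484$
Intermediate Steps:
$p{\left(Y \right)} = \left(4 + Y\right) \left(11 + Y\right)$ ($p{\left(Y \right)} = \left(Y + 4\right) \left(Y + 11\right) = \left(4 + Y\right) \left(11 + Y\right)$)
$Z = - \frac{1}{-1191 + 3 \sqrt{6}}$ ($Z = - \frac{1}{\sqrt{-4224 + \left(44 + 58^{2} + 15 \cdot 58\right)} - 1191} = - \frac{1}{\sqrt{-4224 + \left(44 + 3364 + 870\right)} - 1191} = - \frac{1}{\sqrt{-4224 + 4278} - 1191} = - \frac{1}{\sqrt{54} - 1191} = - \frac{1}{3 \sqrt{6} - 1191} = - \frac{1}{-1191 + 3 \sqrt{6}} \approx 0.00084484$)
$- Z = - (\frac{397}{472809} + \frac{\sqrt{6}}{472809}) = - \frac{397}{472809} - \frac{\sqrt{6}}{472809}$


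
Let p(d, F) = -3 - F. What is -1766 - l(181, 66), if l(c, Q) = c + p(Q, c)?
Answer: -1763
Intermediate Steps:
l(c, Q) = -3 (l(c, Q) = c + (-3 - c) = -3)
-1766 - l(181, 66) = -1766 - 1*(-3) = -1766 + 3 = -1763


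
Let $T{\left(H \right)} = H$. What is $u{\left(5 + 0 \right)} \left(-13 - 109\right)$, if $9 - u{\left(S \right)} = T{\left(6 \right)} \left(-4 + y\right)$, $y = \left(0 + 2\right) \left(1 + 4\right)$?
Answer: $3294$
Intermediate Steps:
$y = 10$ ($y = 2 \cdot 5 = 10$)
$u{\left(S \right)} = -27$ ($u{\left(S \right)} = 9 - 6 \left(-4 + 10\right) = 9 - 6 \cdot 6 = 9 - 36 = -27$)
$u{\left(5 + 0 \right)} \left(-13 - 109\right) = - 27 \left(-13 - 109\right) = \left(-27\right) \left(-122\right) = 3294$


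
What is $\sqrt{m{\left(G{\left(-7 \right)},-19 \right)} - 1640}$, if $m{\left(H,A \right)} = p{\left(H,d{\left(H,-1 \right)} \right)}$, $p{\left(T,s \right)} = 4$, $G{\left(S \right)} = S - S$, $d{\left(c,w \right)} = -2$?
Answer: $2 i \sqrt{409} \approx 40.448 i$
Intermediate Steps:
$G{\left(S \right)} = 0$
$m{\left(H,A \right)} = 4$
$\sqrt{m{\left(G{\left(-7 \right)},-19 \right)} - 1640} = \sqrt{4 - 1640} = \sqrt{-1636} = 2 i \sqrt{409}$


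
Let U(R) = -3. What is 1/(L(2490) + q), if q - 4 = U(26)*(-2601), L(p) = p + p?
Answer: 1/12787 ≈ 7.8204e-5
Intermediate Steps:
L(p) = 2*p
q = 7807 (q = 4 - 3*(-2601) = 4 + 7803 = 7807)
1/(L(2490) + q) = 1/(2*2490 + 7807) = 1/(4980 + 7807) = 1/12787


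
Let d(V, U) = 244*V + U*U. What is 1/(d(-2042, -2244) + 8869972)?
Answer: 1/13407260 ≈ 7.4586e-8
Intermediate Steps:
d(V, U) = U**2 + 244*V (d(V, U) = 244*V + U**2 = U**2 + 244*V)
1/(d(-2042, -2244) + 8869972) = 1/(((-2244)**2 + 244*(-2042)) + 8869972) = 1/((5035536 - 498248) + 8869972) = 1/(4537288 + 8869972) = 1/13407260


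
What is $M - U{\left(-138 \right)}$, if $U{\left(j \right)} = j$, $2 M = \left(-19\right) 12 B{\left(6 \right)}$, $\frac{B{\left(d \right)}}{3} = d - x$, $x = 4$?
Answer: $-546$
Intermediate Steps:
$B{\left(d \right)} = -12 + 3 d$ ($B{\left(d \right)} = 3 \left(d - 4\right) = 3 \left(-4 + d\right) = -12 + 3 d$)
$M = -684$ ($M = \frac{\left(-19\right) 12 \left(-12 + 3 \cdot 6\right)}{2} = \frac{\left(-228\right) \left(-12 + 18\right)}{2} = \frac{\left(-228\right) 6}{2} = \frac{1}{2} \left(-1368\right) = -684$)
$M - U{\left(-138 \right)} = -684 - -138 = -684 + 138 = -546$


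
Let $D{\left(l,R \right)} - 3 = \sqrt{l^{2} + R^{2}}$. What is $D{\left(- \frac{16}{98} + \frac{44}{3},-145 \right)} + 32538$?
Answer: $32541 + \frac{\sqrt{458874649}}{147} \approx 32687.0$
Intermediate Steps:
$D{\left(l,R \right)} = 3 + \sqrt{R^{2} + l^{2}}$ ($D{\left(l,R \right)} = 3 + \sqrt{l^{2} + R^{2}} = 3 + \sqrt{R^{2} + l^{2}}$)
$D{\left(- \frac{16}{98} + \frac{44}{3},-145 \right)} + 32538 = \left(3 + \sqrt{\left(-145\right)^{2} + \left(- \frac{16}{98} + \frac{44}{3}\right)^{2}}\right) + 32538 = \left(3 + \sqrt{21025 + \left(\left(-16\right) \frac{1}{98} + 44 \cdot \frac{1}{3}\right)^{2}}\right) + 32538 = \left(3 + \sqrt{21025 + \left(- \frac{8}{49} + \frac{44}{3}\right)^{2}}\right) + 32538 = \left(3 + \sqrt{21025 + \left(\frac{2132}{147}\right)^{2}}\right) + 32538 = \left(3 + \sqrt{21025 + \frac{4545424}{21609}}\right) + 32538 = \left(3 + \sqrt{\frac{458874649}{21609}}\right) + 32538 = \left(3 + \frac{\sqrt{458874649}}{147}\right) + 32538 = 32541 + \frac{\sqrt{458874649}}{147}$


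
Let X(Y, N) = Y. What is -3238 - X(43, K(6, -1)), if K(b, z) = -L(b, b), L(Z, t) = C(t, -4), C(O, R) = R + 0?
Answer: -3281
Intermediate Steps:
C(O, R) = R
L(Z, t) = -4
K(b, z) = 4 (K(b, z) = -1*(-4) = 4)
-3238 - X(43, K(6, -1)) = -3238 - 1*43 = -3238 - 43 = -3281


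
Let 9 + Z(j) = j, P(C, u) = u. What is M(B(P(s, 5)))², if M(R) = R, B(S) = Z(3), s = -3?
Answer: 36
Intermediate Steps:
Z(j) = -9 + j
B(S) = -6 (B(S) = -9 + 3 = -6)
M(B(P(s, 5)))² = (-6)² = 36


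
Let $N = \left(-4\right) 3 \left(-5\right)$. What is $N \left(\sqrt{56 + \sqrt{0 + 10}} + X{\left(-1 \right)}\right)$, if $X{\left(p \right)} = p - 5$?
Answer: $-360 + 60 \sqrt{56 + \sqrt{10}} \approx 101.5$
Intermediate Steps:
$X{\left(p \right)} = -5 + p$
$N = 60$ ($N = \left(-12\right) \left(-5\right) = 60$)
$N \left(\sqrt{56 + \sqrt{0 + 10}} + X{\left(-1 \right)}\right) = 60 \left(\sqrt{56 + \sqrt{0 + 10}} - 6\right) = 60 \left(\sqrt{56 + \sqrt{10}} - 6\right) = 60 \left(-6 + \sqrt{56 + \sqrt{10}}\right) = -360 + 60 \sqrt{56 + \sqrt{10}}$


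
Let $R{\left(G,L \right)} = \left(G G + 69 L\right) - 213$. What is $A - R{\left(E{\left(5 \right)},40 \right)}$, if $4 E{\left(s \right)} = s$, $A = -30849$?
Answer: $- \frac{534361}{16} \approx -33398.0$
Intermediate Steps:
$E{\left(s \right)} = \frac{s}{4}$
$R{\left(G,L \right)} = -213 + G^{2} + 69 L$ ($R{\left(G,L \right)} = \left(G^{2} + 69 L\right) - 213 = -213 + G^{2} + 69 L$)
$A - R{\left(E{\left(5 \right)},40 \right)} = -30849 - \left(-213 + \left(\frac{1}{4} \cdot 5\right)^{2} + 69 \cdot 40\right) = -30849 - \left(-213 + \left(\frac{5}{4}\right)^{2} + 2760\right) = -30849 - \left(-213 + \frac{25}{16} + 2760\right) = -30849 - \frac{40777}{16} = - \frac{534361}{16}$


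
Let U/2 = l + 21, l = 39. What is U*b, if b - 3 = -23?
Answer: -2400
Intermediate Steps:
b = -20 (b = 3 - 23 = -20)
U = 120 (U = 2*(39 + 21) = 2*60 = 120)
U*b = 120*(-20) = -2400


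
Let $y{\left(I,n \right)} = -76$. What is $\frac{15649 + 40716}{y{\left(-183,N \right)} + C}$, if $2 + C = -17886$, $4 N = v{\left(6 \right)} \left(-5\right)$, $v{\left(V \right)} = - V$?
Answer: $- \frac{56365}{17964} \approx -3.1377$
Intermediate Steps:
$N = \frac{15}{2}$ ($N = \frac{\left(-1\right) 6 \left(-5\right)}{4} = \frac{\left(-6\right) \left(-5\right)}{4} = \frac{1}{4} \cdot 30 = \frac{15}{2} \approx 7.5$)
$C = -17888$ ($C = -2 - 17886 = -17888$)
$\frac{15649 + 40716}{y{\left(-183,N \right)} + C} = \frac{15649 + 40716}{-76 - 17888} = \frac{56365}{-17964} = 56365 \left(- \frac{1}{17964}\right) = - \frac{56365}{17964}$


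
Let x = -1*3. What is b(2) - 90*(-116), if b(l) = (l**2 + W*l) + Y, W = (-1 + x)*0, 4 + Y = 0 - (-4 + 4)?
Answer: 10440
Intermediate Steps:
x = -3
Y = -4 (Y = -4 + (0 - (-4 + 4)) = -4 + (0 - 1*0) = -4 + (0 + 0) = -4 + 0 = -4)
W = 0 (W = (-1 - 3)*0 = -4*0 = 0)
b(l) = -4 + l**2 (b(l) = (l**2 + 0*l) - 4 = (l**2 + 0) - 4 = l**2 - 4 = -4 + l**2)
b(2) - 90*(-116) = (-4 + 2**2) - 90*(-116) = (-4 + 4) + 10440 = 0 + 10440 = 10440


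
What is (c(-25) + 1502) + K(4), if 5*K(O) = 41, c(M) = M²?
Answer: 10676/5 ≈ 2135.2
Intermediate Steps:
K(O) = 41/5 (K(O) = (⅕)*41 = 41/5)
(c(-25) + 1502) + K(4) = ((-25)² + 1502) + 41/5 = (625 + 1502) + 41/5 = 2127 + 41/5 = 10676/5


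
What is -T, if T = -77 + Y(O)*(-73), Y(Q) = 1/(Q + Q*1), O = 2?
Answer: 381/4 ≈ 95.250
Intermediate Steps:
Y(Q) = 1/(2*Q) (Y(Q) = 1/(Q + Q) = 1/(2*Q))
T = -381/4 (T = -77 + ((1/2)/2)*(-73) = -77 + ((1/2)*(1/2))*(-73) = -77 + (1/4)*(-73) = -77 - 73/4 = -381/4 ≈ -95.250)
-T = -1*(-381/4) = 381/4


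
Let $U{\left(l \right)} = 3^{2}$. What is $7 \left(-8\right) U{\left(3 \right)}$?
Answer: $-504$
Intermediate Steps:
$U{\left(l \right)} = 9$
$7 \left(-8\right) U{\left(3 \right)} = 7 \left(-8\right) 9 = \left(-56\right) 9 = -504$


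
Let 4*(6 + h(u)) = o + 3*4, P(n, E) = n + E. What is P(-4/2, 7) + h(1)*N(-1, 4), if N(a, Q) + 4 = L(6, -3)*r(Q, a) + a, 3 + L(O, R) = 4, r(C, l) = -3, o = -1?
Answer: 31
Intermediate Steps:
L(O, R) = 1 (L(O, R) = -3 + 4 = 1)
N(a, Q) = -7 + a (N(a, Q) = -4 + (1*(-3) + a) = -4 + (-3 + a) = -7 + a)
P(n, E) = E + n
h(u) = -13/4 (h(u) = -6 + (-1 + 3*4)/4 = -6 + (-1 + 12)/4 = -6 + (¼)*11 = -6 + 11/4 = -13/4)
P(-4/2, 7) + h(1)*N(-1, 4) = (7 - 4/2) - 13*(-7 - 1)/4 = (7 - 4*½) - 13/4*(-8) = (7 - 2) + 26 = 5 + 26 = 31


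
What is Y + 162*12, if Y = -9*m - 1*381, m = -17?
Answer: 1716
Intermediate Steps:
Y = -228 (Y = -9*(-17) - 1*381 = 153 - 381 = -228)
Y + 162*12 = -228 + 162*12 = -228 + 1944 = 1716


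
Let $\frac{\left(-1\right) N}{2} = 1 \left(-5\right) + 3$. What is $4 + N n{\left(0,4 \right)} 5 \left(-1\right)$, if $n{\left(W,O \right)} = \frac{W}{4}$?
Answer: $4$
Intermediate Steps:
$n{\left(W,O \right)} = \frac{W}{4}$ ($n{\left(W,O \right)} = W \frac{1}{4} = \frac{W}{4}$)
$N = 4$ ($N = - 2 \left(1 \left(-5\right) + 3\right) = - 2 \left(-5 + 3\right) = \left(-2\right) \left(-2\right) = 4$)
$4 + N n{\left(0,4 \right)} 5 \left(-1\right) = 4 + 4 \cdot \frac{1}{4} \cdot 0 \cdot 5 \left(-1\right) = 4 + 4 \cdot 0 \cdot 5 \left(-1\right) = 4 + 4 \cdot 0 \left(-1\right) = 4 + 4 \cdot 0 = 4 + 0 = 4$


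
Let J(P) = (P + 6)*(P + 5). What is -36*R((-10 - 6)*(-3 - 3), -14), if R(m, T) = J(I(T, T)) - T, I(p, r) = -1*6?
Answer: -504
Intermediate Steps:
I(p, r) = -6
J(P) = (5 + P)*(6 + P) (J(P) = (6 + P)*(5 + P) = (5 + P)*(6 + P))
R(m, T) = -T (R(m, T) = (30 + (-6)**2 + 11*(-6)) - T = (30 + 36 - 66) - T = 0 - T = -T)
-36*R((-10 - 6)*(-3 - 3), -14) = -(-36)*(-14) = -36*14 = -504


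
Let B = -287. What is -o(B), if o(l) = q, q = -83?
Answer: 83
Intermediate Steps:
o(l) = -83
-o(B) = -1*(-83) = 83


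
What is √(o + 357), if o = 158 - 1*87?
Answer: 2*√107 ≈ 20.688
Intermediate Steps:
o = 71 (o = 158 - 87 = 71)
√(o + 357) = √(71 + 357) = √428 = 2*√107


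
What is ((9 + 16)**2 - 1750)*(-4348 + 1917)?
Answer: 2734875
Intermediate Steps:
((9 + 16)**2 - 1750)*(-4348 + 1917) = (25**2 - 1750)*(-2431) = (625 - 1750)*(-2431) = -1125*(-2431) = 2734875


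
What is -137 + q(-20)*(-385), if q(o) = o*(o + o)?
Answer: -308137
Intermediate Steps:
q(o) = 2*o² (q(o) = o*(2*o) = 2*o²)
-137 + q(-20)*(-385) = -137 + (2*(-20)²)*(-385) = -137 + (2*400)*(-385) = -137 + 800*(-385) = -137 - 308000 = -308137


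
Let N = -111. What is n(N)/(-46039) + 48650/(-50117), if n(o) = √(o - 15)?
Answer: -48650/50117 - 3*I*√14/46039 ≈ -0.97073 - 0.00024381*I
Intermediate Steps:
n(o) = √(-15 + o)
n(N)/(-46039) + 48650/(-50117) = √(-15 - 111)/(-46039) + 48650/(-50117) = √(-126)*(-1/46039) + 48650*(-1/50117) = (3*I*√14)*(-1/46039) - 48650/50117 = -3*I*√14/46039 - 48650/50117 = -48650/50117 - 3*I*√14/46039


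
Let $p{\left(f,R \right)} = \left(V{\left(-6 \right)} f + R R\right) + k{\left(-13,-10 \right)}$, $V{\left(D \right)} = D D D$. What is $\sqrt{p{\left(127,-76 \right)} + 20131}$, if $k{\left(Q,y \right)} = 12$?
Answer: $i \sqrt{1513} \approx 38.897 i$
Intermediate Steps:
$V{\left(D \right)} = D^{3}$ ($V{\left(D \right)} = D^{2} D = D^{3}$)
$p{\left(f,R \right)} = 12 + R^{2} - 216 f$ ($p{\left(f,R \right)} = \left(\left(-6\right)^{3} f + R R\right) + 12 = \left(- 216 f + R^{2}\right) + 12 = \left(R^{2} - 216 f\right) + 12 = 12 + R^{2} - 216 f$)
$\sqrt{p{\left(127,-76 \right)} + 20131} = \sqrt{\left(12 + \left(-76\right)^{2} - 27432\right) + 20131} = \sqrt{\left(12 + 5776 - 27432\right) + 20131} = \sqrt{-21644 + 20131} = \sqrt{-1513} = i \sqrt{1513}$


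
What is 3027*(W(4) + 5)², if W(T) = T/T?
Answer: 108972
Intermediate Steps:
W(T) = 1
3027*(W(4) + 5)² = 3027*(1 + 5)² = 3027*6² = 3027*36 = 108972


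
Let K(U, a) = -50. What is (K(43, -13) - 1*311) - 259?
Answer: -620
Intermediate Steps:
(K(43, -13) - 1*311) - 259 = (-50 - 1*311) - 259 = (-50 - 311) - 259 = -361 - 259 = -620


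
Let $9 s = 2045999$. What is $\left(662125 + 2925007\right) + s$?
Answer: $\frac{34330187}{9} \approx 3.8145 \cdot 10^{6}$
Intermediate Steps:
$s = \frac{2045999}{9}$ ($s = \frac{1}{9} \cdot 2045999 = \frac{2045999}{9} \approx 2.2733 \cdot 10^{5}$)
$\left(662125 + 2925007\right) + s = \left(662125 + 2925007\right) + \frac{2045999}{9} = 3587132 + \frac{2045999}{9} = \frac{34330187}{9}$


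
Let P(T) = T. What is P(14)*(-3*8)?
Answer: -336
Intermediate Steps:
P(14)*(-3*8) = 14*(-3*8) = 14*(-24) = -336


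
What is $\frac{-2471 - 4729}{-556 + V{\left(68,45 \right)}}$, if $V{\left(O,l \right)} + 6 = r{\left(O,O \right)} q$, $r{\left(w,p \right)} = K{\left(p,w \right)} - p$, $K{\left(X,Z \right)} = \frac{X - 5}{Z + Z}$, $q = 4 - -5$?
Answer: $\frac{979200}{159097} \approx 6.1547$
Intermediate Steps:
$q = 9$ ($q = 4 + 5 = 9$)
$K{\left(X,Z \right)} = \frac{-5 + X}{2 Z}$
$r{\left(w,p \right)} = - p + \frac{-5 + p}{2 w}$ ($r{\left(w,p \right)} = \frac{-5 + p}{2 w} - p = - p + \frac{-5 + p}{2 w}$)
$V{\left(O,l \right)} = -6 + \frac{9 \left(-5 + O - 2 O^{2}\right)}{2 O}$ ($V{\left(O,l \right)} = -6 + \frac{-5 + O - 2 O O}{2 O} 9 = -6 + \frac{-5 + O - 2 O^{2}}{2 O} 9 = -6 + \frac{9 \left(-5 + O - 2 O^{2}\right)}{2 O}$)
$\frac{-2471 - 4729}{-556 + V{\left(68,45 \right)}} = \frac{-2471 - 4729}{-556 - \left(\frac{1227}{2} + \frac{45}{136}\right)} = - \frac{7200}{-556 - \frac{83481}{136}} = - \frac{7200}{- \frac{159097}{136}} = \left(-7200\right) \left(- \frac{136}{159097}\right) = \frac{979200}{159097}$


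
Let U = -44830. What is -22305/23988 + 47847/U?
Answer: -357947831/179230340 ≈ -1.9971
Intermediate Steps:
-22305/23988 + 47847/U = -22305/23988 + 47847/(-44830) = -22305*1/23988 + 47847*(-1/44830) = -7435/7996 - 47847/44830 = -357947831/179230340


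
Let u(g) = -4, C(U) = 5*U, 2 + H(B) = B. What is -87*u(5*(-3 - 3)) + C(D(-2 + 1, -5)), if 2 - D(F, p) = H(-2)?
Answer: 378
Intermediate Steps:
H(B) = -2 + B
D(F, p) = 6 (D(F, p) = 2 - (-2 - 2) = 2 - 1*(-4) = 2 + 4 = 6)
-87*u(5*(-3 - 3)) + C(D(-2 + 1, -5)) = -87*(-4) + 5*6 = 348 + 30 = 378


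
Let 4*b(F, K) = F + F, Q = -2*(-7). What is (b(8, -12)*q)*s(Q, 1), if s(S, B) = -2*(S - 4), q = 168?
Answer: -13440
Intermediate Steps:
Q = 14
b(F, K) = F/2 (b(F, K) = (F + F)/4 = (2*F)/4 = F/2)
s(S, B) = 8 - 2*S (s(S, B) = -2*(-4 + S) = 8 - 2*S)
(b(8, -12)*q)*s(Q, 1) = (((1/2)*8)*168)*(8 - 2*14) = (4*168)*(8 - 28) = 672*(-20) = -13440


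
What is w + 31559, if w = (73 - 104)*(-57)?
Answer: 33326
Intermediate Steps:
w = 1767 (w = -31*(-57) = 1767)
w + 31559 = 1767 + 31559 = 33326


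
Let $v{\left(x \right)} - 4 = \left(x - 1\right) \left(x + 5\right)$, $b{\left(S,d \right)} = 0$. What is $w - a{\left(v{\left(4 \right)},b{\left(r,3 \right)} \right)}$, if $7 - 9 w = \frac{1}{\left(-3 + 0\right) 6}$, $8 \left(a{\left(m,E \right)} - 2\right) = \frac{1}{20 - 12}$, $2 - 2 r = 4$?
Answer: $- \frac{6385}{5184} \approx -1.2317$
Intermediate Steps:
$r = -1$ ($r = 1 - 2 = -1$)
$v{\left(x \right)} = 4 + \left(-1 + x\right) \left(5 + x\right)$ ($v{\left(x \right)} = 4 + \left(x - 1\right) \left(x + 5\right) = 4 + \left(-1 + x\right) \left(5 + x\right)$)
$a{\left(m,E \right)} = \frac{129}{64}$ ($a{\left(m,E \right)} = 2 + \frac{1}{8 \left(20 - 12\right)} = 2 + \frac{1}{8 \cdot 8} = 2 + \frac{1}{8} \cdot \frac{1}{8} = 2 + \frac{1}{64} = \frac{129}{64}$)
$w = \frac{127}{162}$ ($w = \frac{7}{9} - \frac{1}{9 \left(-3 + 0\right) 6} = \frac{7}{9} - \frac{1}{9 \left(\left(-3\right) 6\right)} = \frac{7}{9} - \frac{1}{9 \left(-18\right)} = \frac{7}{9} - - \frac{1}{162} = \frac{7}{9} + \frac{1}{162} = \frac{127}{162} \approx 0.78395$)
$w - a{\left(v{\left(4 \right)},b{\left(r,3 \right)} \right)} = \frac{127}{162} - \frac{129}{64} = - \frac{6385}{5184}$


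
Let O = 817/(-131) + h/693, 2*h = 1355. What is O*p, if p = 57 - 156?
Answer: 954857/1834 ≈ 520.64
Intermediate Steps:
h = 1355/2 (h = (½)*1355 = 1355/2 ≈ 677.50)
O = -954857/181566 (O = 817/(-131) + (1355/2)/693 = 817*(-1/131) + (1355/2)*(1/693) = -817/131 + 1355/1386 = -954857/181566 ≈ -5.2590)
p = -99
O*p = -954857/181566*(-99) = 954857/1834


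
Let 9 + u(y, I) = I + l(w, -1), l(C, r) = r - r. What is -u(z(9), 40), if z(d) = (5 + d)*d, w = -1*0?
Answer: -31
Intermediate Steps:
w = 0
l(C, r) = 0
z(d) = d*(5 + d)
u(y, I) = -9 + I (u(y, I) = -9 + (I + 0) = -9 + I)
-u(z(9), 40) = -(-9 + 40) = -1*31 = -31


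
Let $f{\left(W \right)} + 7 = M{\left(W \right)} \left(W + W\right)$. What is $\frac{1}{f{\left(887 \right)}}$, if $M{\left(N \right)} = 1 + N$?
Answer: $\frac{1}{1575305} \approx 6.348 \cdot 10^{-7}$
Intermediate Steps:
$f{\left(W \right)} = -7 + 2 W \left(1 + W\right)$ ($f{\left(W \right)} = -7 + \left(1 + W\right) \left(W + W\right) = -7 + \left(1 + W\right) 2 W = -7 + 2 W \left(1 + W\right)$)
$\frac{1}{f{\left(887 \right)}} = \frac{1}{-7 + 2 \cdot 887 \left(1 + 887\right)} = \frac{1}{-7 + 2 \cdot 887 \cdot 888} = \frac{1}{-7 + 1575312} = \frac{1}{1575305}$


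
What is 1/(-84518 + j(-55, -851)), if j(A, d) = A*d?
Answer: -1/37713 ≈ -2.6516e-5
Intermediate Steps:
1/(-84518 + j(-55, -851)) = 1/(-84518 - 55*(-851)) = 1/(-84518 + 46805) = 1/(-37713) = -1/37713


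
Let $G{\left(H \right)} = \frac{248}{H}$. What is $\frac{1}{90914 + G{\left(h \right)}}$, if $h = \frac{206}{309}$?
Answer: $\frac{1}{91286} \approx 1.0955 \cdot 10^{-5}$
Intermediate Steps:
$h = \frac{2}{3}$ ($h = 206 \cdot \frac{1}{309} = \frac{2}{3} \approx 0.66667$)
$\frac{1}{90914 + G{\left(h \right)}} = \frac{1}{90914 + \frac{248}{\frac{2}{3}}} = \frac{1}{90914 + 248 \cdot \frac{3}{2}} = \frac{1}{90914 + 372} = \frac{1}{91286}$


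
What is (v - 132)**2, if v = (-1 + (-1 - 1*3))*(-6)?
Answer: 10404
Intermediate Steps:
v = 30 (v = (-1 + (-1 - 3))*(-6) = (-1 - 4)*(-6) = -5*(-6) = 30)
(v - 132)**2 = (30 - 132)**2 = (-102)**2 = 10404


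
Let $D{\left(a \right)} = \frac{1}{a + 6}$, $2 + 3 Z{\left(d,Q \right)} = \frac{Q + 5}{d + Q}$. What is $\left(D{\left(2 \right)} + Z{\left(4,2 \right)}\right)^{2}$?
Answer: $\frac{121}{5184} \approx 0.023341$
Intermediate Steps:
$Z{\left(d,Q \right)} = - \frac{2}{3} + \frac{5 + Q}{3 \left(Q + d\right)}$ ($Z{\left(d,Q \right)} = - \frac{2}{3} + \frac{\left(Q + 5\right) \frac{1}{d + Q}}{3} = - \frac{2}{3} + \frac{\left(5 + Q\right) \frac{1}{Q + d}}{3} = - \frac{2}{3} + \frac{\frac{1}{Q + d} \left(5 + Q\right)}{3} = - \frac{2}{3} + \frac{5 + Q}{3 \left(Q + d\right)}$)
$D{\left(a \right)} = \frac{1}{6 + a}$
$\left(D{\left(2 \right)} + Z{\left(4,2 \right)}\right)^{2} = \left(\frac{1}{6 + 2} + \frac{5 - 2 - 8}{3 \left(2 + 4\right)}\right)^{2} = \left(\frac{1}{8} + \frac{5 - 2 - 8}{3 \cdot 6}\right)^{2} = \left(\frac{1}{8} + \frac{1}{3} \cdot \frac{1}{6} \left(-5\right)\right)^{2} = \left(\frac{1}{8} - \frac{5}{18}\right)^{2} = \left(- \frac{11}{72}\right)^{2} = \frac{121}{5184}$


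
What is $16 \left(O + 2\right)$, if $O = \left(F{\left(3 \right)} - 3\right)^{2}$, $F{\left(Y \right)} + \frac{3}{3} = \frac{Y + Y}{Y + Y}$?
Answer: $176$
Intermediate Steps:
$F{\left(Y \right)} = 0$ ($F{\left(Y \right)} = -1 + \frac{Y + Y}{Y + Y} = -1 + \frac{2 Y}{2 Y} = -1 + 2 Y \frac{1}{2 Y} = -1 + 1 = 0$)
$O = 9$ ($O = \left(0 - 3\right)^{2} = \left(-3\right)^{2} = 9$)
$16 \left(O + 2\right) = 16 \left(9 + 2\right) = 16 \cdot 11 = 176$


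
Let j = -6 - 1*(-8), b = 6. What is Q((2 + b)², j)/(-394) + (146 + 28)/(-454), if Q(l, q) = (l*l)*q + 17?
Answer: -1897721/89438 ≈ -21.218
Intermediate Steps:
j = 2 (j = -6 + 8 = 2)
Q(l, q) = 17 + q*l² (Q(l, q) = l²*q + 17 = q*l² + 17 = 17 + q*l²)
Q((2 + b)², j)/(-394) + (146 + 28)/(-454) = (17 + 2*((2 + 6)²)²)/(-394) + (146 + 28)/(-454) = (17 + 2*(8²)²)*(-1/394) + 174*(-1/454) = (17 + 2*64²)*(-1/394) - 87/227 = (17 + 2*4096)*(-1/394) - 87/227 = (17 + 8192)*(-1/394) - 87/227 = 8209*(-1/394) - 87/227 = -8209/394 - 87/227 = -1897721/89438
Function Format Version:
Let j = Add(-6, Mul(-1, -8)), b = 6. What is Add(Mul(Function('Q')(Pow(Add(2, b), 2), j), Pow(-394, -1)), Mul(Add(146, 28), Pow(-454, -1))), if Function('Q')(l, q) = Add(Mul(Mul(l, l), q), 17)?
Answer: Rational(-1897721, 89438) ≈ -21.218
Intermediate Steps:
j = 2 (j = Add(-6, 8) = 2)
Function('Q')(l, q) = Add(17, Mul(q, Pow(l, 2))) (Function('Q')(l, q) = Add(Mul(Pow(l, 2), q), 17) = Add(Mul(q, Pow(l, 2)), 17) = Add(17, Mul(q, Pow(l, 2))))
Add(Mul(Function('Q')(Pow(Add(2, b), 2), j), Pow(-394, -1)), Mul(Add(146, 28), Pow(-454, -1))) = Add(Mul(Add(17, Mul(2, Pow(Pow(Add(2, 6), 2), 2))), Pow(-394, -1)), Mul(Add(146, 28), Pow(-454, -1))) = Add(Mul(Add(17, Mul(2, Pow(Pow(8, 2), 2))), Rational(-1, 394)), Mul(174, Rational(-1, 454))) = Add(Mul(Add(17, Mul(2, Pow(64, 2))), Rational(-1, 394)), Rational(-87, 227)) = Add(Mul(Add(17, Mul(2, 4096)), Rational(-1, 394)), Rational(-87, 227)) = Add(Mul(Add(17, 8192), Rational(-1, 394)), Rational(-87, 227)) = Add(Mul(8209, Rational(-1, 394)), Rational(-87, 227)) = Add(Rational(-8209, 394), Rational(-87, 227)) = Rational(-1897721, 89438)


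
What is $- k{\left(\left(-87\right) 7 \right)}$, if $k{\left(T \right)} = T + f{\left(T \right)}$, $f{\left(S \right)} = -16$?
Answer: $625$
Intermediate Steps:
$k{\left(T \right)} = -16 + T$ ($k{\left(T \right)} = T - 16 = -16 + T$)
$- k{\left(\left(-87\right) 7 \right)} = - (-16 - 609) = \left(-1\right) \left(-625\right) = 625$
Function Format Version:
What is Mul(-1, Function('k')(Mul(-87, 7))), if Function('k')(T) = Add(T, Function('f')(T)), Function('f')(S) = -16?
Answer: 625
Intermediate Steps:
Function('k')(T) = Add(-16, T) (Function('k')(T) = Add(T, -16) = Add(-16, T))
Mul(-1, Function('k')(Mul(-87, 7))) = Mul(-1, Add(-16, Mul(-87, 7))) = Mul(-1, Add(-16, -609)) = Mul(-1, -625) = 625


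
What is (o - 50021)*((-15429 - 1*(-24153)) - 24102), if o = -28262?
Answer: 1203835974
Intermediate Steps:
(o - 50021)*((-15429 - 1*(-24153)) - 24102) = (-28262 - 50021)*((-15429 - 1*(-24153)) - 24102) = -78283*((-15429 + 24153) - 24102) = -78283*(8724 - 24102) = -78283*(-15378) = 1203835974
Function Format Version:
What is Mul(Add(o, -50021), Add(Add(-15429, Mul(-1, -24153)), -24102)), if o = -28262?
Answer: 1203835974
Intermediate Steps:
Mul(Add(o, -50021), Add(Add(-15429, Mul(-1, -24153)), -24102)) = Mul(Add(-28262, -50021), Add(Add(-15429, Mul(-1, -24153)), -24102)) = Mul(-78283, Add(Add(-15429, 24153), -24102)) = Mul(-78283, Add(8724, -24102)) = Mul(-78283, -15378) = 1203835974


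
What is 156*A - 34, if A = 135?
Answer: 21026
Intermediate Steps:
156*A - 34 = 156*135 - 34 = 21060 - 34 = 21026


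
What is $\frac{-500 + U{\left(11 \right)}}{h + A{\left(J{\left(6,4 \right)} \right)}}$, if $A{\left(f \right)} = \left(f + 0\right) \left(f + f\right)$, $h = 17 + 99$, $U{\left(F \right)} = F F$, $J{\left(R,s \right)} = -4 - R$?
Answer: $- \frac{379}{316} \approx -1.1994$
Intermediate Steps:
$U{\left(F \right)} = F^{2}$
$h = 116$
$A{\left(f \right)} = 2 f^{2}$ ($A{\left(f \right)} = f 2 f = 2 f^{2}$)
$\frac{-500 + U{\left(11 \right)}}{h + A{\left(J{\left(6,4 \right)} \right)}} = \frac{-500 + 11^{2}}{116 + 2 \left(-4 - 6\right)^{2}} = \frac{-500 + 121}{116 + 2 \left(-4 - 6\right)^{2}} = - \frac{379}{116 + 2 \left(-10\right)^{2}} = - \frac{379}{116 + 2 \cdot 100} = - \frac{379}{116 + 200} = - \frac{379}{316}$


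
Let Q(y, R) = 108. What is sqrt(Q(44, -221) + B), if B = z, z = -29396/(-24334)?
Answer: sqrt(30560882)/529 ≈ 10.450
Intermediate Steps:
z = 14698/12167 (z = -29396*(-1/24334) = 14698/12167 ≈ 1.2080)
B = 14698/12167 ≈ 1.2080
sqrt(Q(44, -221) + B) = sqrt(108 + 14698/12167) = sqrt(1328734/12167) = sqrt(30560882)/529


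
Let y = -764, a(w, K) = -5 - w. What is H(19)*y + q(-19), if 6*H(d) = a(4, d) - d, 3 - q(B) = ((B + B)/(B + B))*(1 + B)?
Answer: 10759/3 ≈ 3586.3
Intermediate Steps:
q(B) = 2 - B (q(B) = 3 - (B + B)/(B + B)*(1 + B) = 3 - (2*B)/((2*B))*(1 + B) = 3 - (2*B)*(1/(2*B))*(1 + B) = 3 - (1 + B) = 3 + (-1 - B) = 2 - B)
H(d) = -3/2 - d/6 (H(d) = ((-5 - 1*4) - d)/6 = ((-5 - 4) - d)/6 = (-9 - d)/6 = -3/2 - d/6)
H(19)*y + q(-19) = (-3/2 - ⅙*19)*(-764) + (2 - 1*(-19)) = (-3/2 - 19/6)*(-764) + (2 + 19) = -14/3*(-764) + 21 = 10696/3 + 21 = 10759/3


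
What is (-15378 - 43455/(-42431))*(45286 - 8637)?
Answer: -23912023508487/42431 ≈ -5.6355e+8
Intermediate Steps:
(-15378 - 43455/(-42431))*(45286 - 8637) = (-15378 - 43455*(-1/42431))*36649 = (-15378 + 43455/42431)*36649 = -652460463/42431*36649 = -23912023508487/42431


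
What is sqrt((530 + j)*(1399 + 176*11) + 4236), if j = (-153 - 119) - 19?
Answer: sqrt(801301) ≈ 895.15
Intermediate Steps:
j = -291 (j = -272 - 19 = -291)
sqrt((530 + j)*(1399 + 176*11) + 4236) = sqrt((530 - 291)*(1399 + 176*11) + 4236) = sqrt(239*(1399 + 1936) + 4236) = sqrt(239*3335 + 4236) = sqrt(797065 + 4236) = sqrt(801301)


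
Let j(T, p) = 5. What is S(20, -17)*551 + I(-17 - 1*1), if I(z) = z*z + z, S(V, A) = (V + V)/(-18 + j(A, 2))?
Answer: -18062/13 ≈ -1389.4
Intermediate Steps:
S(V, A) = -2*V/13 (S(V, A) = (V + V)/(-18 + 5) = (2*V)/(-13) = (2*V)*(-1/13) = -2*V/13)
I(z) = z + z² (I(z) = z² + z = z + z²)
S(20, -17)*551 + I(-17 - 1*1) = -2/13*20*551 + (-17 - 1*1)*(1 + (-17 - 1*1)) = -40/13*551 + (-17 - 1)*(1 + (-17 - 1)) = -22040/13 - 18*(1 - 18) = -22040/13 - 18*(-17) = -22040/13 + 306 = -18062/13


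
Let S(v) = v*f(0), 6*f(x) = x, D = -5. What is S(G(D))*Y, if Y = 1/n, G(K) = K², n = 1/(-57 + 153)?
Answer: 0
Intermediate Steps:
n = 1/96 ≈ 0.010417
f(x) = x/6
S(v) = 0 (S(v) = v*((⅙)*0) = v*0 = 0)
Y = 96 (Y = 1/(1/96) = 96)
S(G(D))*Y = 0*96 = 0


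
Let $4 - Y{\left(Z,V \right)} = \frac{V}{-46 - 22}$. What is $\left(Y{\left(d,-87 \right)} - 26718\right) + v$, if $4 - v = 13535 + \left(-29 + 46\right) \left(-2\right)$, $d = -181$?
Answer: $- \frac{2734435}{68} \approx -40212.0$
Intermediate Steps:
$Y{\left(Z,V \right)} = 4 + \frac{V}{68}$ ($Y{\left(Z,V \right)} = 4 - \frac{V}{-46 - 22} = 4 - \frac{V}{-68} = 4 - V \left(- \frac{1}{68}\right) = 4 - - \frac{V}{68} = 4 + \frac{V}{68}$)
$v = -13497$ ($v = 4 - \left(13535 + \left(-29 + 46\right) \left(-2\right)\right) = 4 - \left(13535 + 17 \left(-2\right)\right) = 4 - \left(13535 - 34\right) = 4 - 13501 = -13497$)
$\left(Y{\left(d,-87 \right)} - 26718\right) + v = \left(\left(4 + \frac{1}{68} \left(-87\right)\right) - 26718\right) - 13497 = \left(\left(4 - \frac{87}{68}\right) - 26718\right) - 13497 = \left(\frac{185}{68} - 26718\right) - 13497 = - \frac{1816639}{68} - 13497 = - \frac{2734435}{68}$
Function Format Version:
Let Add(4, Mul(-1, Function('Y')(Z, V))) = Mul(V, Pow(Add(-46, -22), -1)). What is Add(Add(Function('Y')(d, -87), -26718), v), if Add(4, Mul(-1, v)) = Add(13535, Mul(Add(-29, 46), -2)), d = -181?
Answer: Rational(-2734435, 68) ≈ -40212.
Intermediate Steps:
Function('Y')(Z, V) = Add(4, Mul(Rational(1, 68), V)) (Function('Y')(Z, V) = Add(4, Mul(-1, Mul(V, Pow(Add(-46, -22), -1)))) = Add(4, Mul(-1, Mul(V, Pow(-68, -1)))) = Add(4, Mul(-1, Mul(V, Rational(-1, 68)))) = Add(4, Mul(-1, Mul(Rational(-1, 68), V))) = Add(4, Mul(Rational(1, 68), V)))
v = -13497 (v = Add(4, Mul(-1, Add(13535, Mul(Add(-29, 46), -2)))) = Add(4, Mul(-1, Add(13535, Mul(17, -2)))) = Add(4, Mul(-1, Add(13535, -34))) = Add(4, Mul(-1, 13501)) = Add(4, -13501) = -13497)
Add(Add(Function('Y')(d, -87), -26718), v) = Add(Add(Add(4, Mul(Rational(1, 68), -87)), -26718), -13497) = Add(Add(Add(4, Rational(-87, 68)), -26718), -13497) = Add(Add(Rational(185, 68), -26718), -13497) = Add(Rational(-1816639, 68), -13497) = Rational(-2734435, 68)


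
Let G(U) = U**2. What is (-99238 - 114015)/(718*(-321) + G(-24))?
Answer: 213253/229902 ≈ 0.92758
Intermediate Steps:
(-99238 - 114015)/(718*(-321) + G(-24)) = (-99238 - 114015)/(718*(-321) + (-24)**2) = -213253/(-230478 + 576) = -213253/(-229902) = -213253*(-1/229902) = 213253/229902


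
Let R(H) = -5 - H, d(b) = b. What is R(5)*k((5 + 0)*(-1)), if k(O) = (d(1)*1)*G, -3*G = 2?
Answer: 20/3 ≈ 6.6667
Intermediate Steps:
G = -⅔ (G = -⅓*2 = -⅔ ≈ -0.66667)
k(O) = -⅔ (k(O) = (1*1)*(-⅔) = 1*(-⅔) = -⅔)
R(5)*k((5 + 0)*(-1)) = (-5 - 1*5)*(-⅔) = (-5 - 5)*(-⅔) = -10*(-⅔) = 20/3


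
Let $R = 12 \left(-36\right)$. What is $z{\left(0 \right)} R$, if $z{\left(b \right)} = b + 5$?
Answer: $-2160$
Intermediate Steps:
$z{\left(b \right)} = 5 + b$
$R = -432$
$z{\left(0 \right)} R = \left(5 + 0\right) \left(-432\right) = 5 \left(-432\right) = -2160$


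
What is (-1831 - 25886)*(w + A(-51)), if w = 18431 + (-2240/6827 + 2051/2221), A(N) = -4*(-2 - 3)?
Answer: -7754585790293718/15162767 ≈ -5.1142e+8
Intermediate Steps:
A(N) = 20 (A(N) = -4*(-5) = 20)
w = 279473985714/15162767 (w = 18431 + (-2240*1/6827 + 2051*(1/2221)) = 18431 + (-2240/6827 + 2051/2221) = 18431 + 9027137/15162767 = 279473985714/15162767 ≈ 18432.)
(-1831 - 25886)*(w + A(-51)) = (-1831 - 25886)*(279473985714/15162767 + 20) = -27717*279777241054/15162767 = -7754585790293718/15162767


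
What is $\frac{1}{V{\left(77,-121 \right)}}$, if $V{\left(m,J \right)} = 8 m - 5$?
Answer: $\frac{1}{611} \approx 0.0016367$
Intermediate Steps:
$V{\left(m,J \right)} = -5 + 8 m$
$\frac{1}{V{\left(77,-121 \right)}} = \frac{1}{-5 + 8 \cdot 77} = \frac{1}{-5 + 616} = \frac{1}{611}$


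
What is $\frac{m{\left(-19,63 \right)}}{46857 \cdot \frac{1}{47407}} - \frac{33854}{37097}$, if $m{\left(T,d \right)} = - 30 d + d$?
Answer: $- \frac{1071551170337}{579418043} \approx -1849.4$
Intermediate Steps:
$m{\left(T,d \right)} = - 29 d$
$\frac{m{\left(-19,63 \right)}}{46857 \cdot \frac{1}{47407}} - \frac{33854}{37097} = \frac{\left(-29\right) 63}{46857 \cdot \frac{1}{47407}} - \frac{33854}{37097} = - \frac{1827}{46857 \cdot \frac{1}{47407}} - \frac{33854}{37097} = - \frac{1827}{\frac{46857}{47407}} - \frac{33854}{37097} = \left(-1827\right) \frac{47407}{46857} - \frac{33854}{37097} = - \frac{28870863}{15619} - \frac{33854}{37097} = - \frac{1071551170337}{579418043}$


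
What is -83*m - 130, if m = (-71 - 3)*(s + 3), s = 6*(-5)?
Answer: -165964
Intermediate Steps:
s = -30
m = 1998 (m = (-71 - 3)*(-30 + 3) = -74*(-27) = 1998)
-83*m - 130 = -83*1998 - 130 = -165834 - 130 = -165964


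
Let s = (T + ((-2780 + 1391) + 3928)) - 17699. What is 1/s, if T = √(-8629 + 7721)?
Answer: -3790/57456627 - I*√227/114913254 ≈ -6.5963e-5 - 1.3111e-7*I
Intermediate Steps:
T = 2*I*√227 (T = √(-908) = 2*I*√227 ≈ 30.133*I)
s = -15160 + 2*I*√227 (s = (2*I*√227 + ((-2780 + 1391) + 3928)) - 17699 = (2*I*√227 + (-1389 + 3928)) - 17699 = (2*I*√227 + 2539) - 17699 = (2539 + 2*I*√227) - 17699 = -15160 + 2*I*√227 ≈ -15160.0 + 30.133*I)
1/s = 1/(-15160 + 2*I*√227)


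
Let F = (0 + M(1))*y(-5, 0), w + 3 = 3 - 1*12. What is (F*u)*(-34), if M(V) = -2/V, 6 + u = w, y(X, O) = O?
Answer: 0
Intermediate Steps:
w = -12 (w = -3 + (3 - 1*12) = -3 + (3 - 12) = -3 - 9 = -12)
u = -18 (u = -6 - 12 = -18)
F = 0 (F = (0 - 2/1)*0 = (0 - 2*1)*0 = (0 - 2)*0 = -2*0 = 0)
(F*u)*(-34) = (0*(-18))*(-34) = 0*(-34) = 0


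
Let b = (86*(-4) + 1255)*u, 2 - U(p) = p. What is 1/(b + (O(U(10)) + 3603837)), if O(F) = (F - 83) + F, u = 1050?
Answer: 1/4560288 ≈ 2.1928e-7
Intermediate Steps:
U(p) = 2 - p
O(F) = -83 + 2*F (O(F) = (-83 + F) + F = -83 + 2*F)
b = 956550 (b = (86*(-4) + 1255)*1050 = (-344 + 1255)*1050 = 911*1050 = 956550)
1/(b + (O(U(10)) + 3603837)) = 1/(956550 + ((-83 + 2*(2 - 1*10)) + 3603837)) = 1/(956550 + ((-83 + 2*(2 - 10)) + 3603837)) = 1/(956550 + ((-83 + 2*(-8)) + 3603837)) = 1/(956550 + ((-83 - 16) + 3603837)) = 1/(956550 + (-99 + 3603837)) = 1/(956550 + 3603738) = 1/4560288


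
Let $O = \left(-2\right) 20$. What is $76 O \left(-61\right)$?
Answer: $185440$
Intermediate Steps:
$O = -40$
$76 O \left(-61\right) = 76 \left(-40\right) \left(-61\right) = \left(-3040\right) \left(-61\right) = 185440$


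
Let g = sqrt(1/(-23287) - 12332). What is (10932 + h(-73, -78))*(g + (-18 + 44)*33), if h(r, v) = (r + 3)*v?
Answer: 14064336 + 49176*I*sqrt(743050095755)/23287 ≈ 1.4064e+7 + 1.8203e+6*I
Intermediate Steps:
g = 3*I*sqrt(743050095755)/23287 (g = sqrt(-1/23287 - 12332) = sqrt(-287175285/23287) = 3*I*sqrt(743050095755)/23287 ≈ 111.05*I)
h(r, v) = v*(3 + r) (h(r, v) = (3 + r)*v = v*(3 + r))
(10932 + h(-73, -78))*(g + (-18 + 44)*33) = (10932 - 78*(3 - 73))*(3*I*sqrt(743050095755)/23287 + (-18 + 44)*33) = (10932 - 78*(-70))*(3*I*sqrt(743050095755)/23287 + 26*33) = (10932 + 5460)*(3*I*sqrt(743050095755)/23287 + 858) = 16392*(858 + 3*I*sqrt(743050095755)/23287) = 14064336 + 49176*I*sqrt(743050095755)/23287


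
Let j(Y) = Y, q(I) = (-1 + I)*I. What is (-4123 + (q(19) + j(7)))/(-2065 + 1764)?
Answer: 3774/301 ≈ 12.538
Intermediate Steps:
q(I) = I*(-1 + I)
(-4123 + (q(19) + j(7)))/(-2065 + 1764) = (-4123 + (19*(-1 + 19) + 7))/(-2065 + 1764) = (-4123 + (19*18 + 7))/(-301) = (-4123 + (342 + 7))*(-1/301) = (-4123 + 349)*(-1/301) = -3774*(-1/301) = 3774/301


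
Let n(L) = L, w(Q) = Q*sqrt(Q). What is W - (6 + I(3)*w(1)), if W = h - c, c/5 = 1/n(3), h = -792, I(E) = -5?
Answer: -2384/3 ≈ -794.67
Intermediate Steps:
w(Q) = Q**(3/2)
c = 5/3 ≈ 1.6667
W = -2381/3 (W = -792 - 1*5/3 = -792 - 5/3 = -2381/3 ≈ -793.67)
W - (6 + I(3)*w(1)) = -2381/3 - (6 - 5*1**(3/2)) = -2381/3 - (6 - 5*1) = -2381/3 - (6 - 5) = -2381/3 - 1*1 = -2381/3 - 1 = -2384/3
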